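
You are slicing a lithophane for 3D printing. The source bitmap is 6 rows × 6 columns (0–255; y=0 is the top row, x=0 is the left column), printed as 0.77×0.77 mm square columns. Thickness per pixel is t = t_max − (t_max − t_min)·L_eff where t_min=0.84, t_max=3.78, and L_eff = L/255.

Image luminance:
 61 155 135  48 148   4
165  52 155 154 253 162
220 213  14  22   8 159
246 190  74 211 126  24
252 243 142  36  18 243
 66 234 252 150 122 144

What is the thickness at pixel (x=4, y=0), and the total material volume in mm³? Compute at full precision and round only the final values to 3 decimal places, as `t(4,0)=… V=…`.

span = t_max - t_min = 3.78 - 0.84 = 2.940
L(4,0) = 148, L_eff = 148/255 = 0.580392
t(4,0) = 3.78 - 2.940·0.580392 = 2.074
Σt over all 6·6 pixels = 338191/4250 ≈ 79.5743529
V = pitch²·Σt = 0.77²·338191/4250 = 47.180

t(4,0)=2.074 V=47.180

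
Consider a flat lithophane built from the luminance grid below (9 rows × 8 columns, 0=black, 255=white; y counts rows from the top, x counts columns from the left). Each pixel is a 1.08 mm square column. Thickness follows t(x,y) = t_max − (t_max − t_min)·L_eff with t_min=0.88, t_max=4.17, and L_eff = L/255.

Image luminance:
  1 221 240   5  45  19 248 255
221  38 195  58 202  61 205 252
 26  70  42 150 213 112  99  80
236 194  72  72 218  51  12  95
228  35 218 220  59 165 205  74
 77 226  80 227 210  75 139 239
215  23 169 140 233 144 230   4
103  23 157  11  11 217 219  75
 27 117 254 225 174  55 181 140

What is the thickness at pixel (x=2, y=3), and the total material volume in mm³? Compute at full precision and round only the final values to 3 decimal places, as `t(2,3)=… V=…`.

span = t_max - t_min = 4.17 - 0.88 = 3.290
L(2,3) = 72, L_eff = 72/255 = 0.282353
t(2,3) = 4.17 - 3.290·0.282353 = 3.241
Σt over all 9·8 pixels = 1121798/6375 ≈ 175.9683137
V = pitch²·Σt = 1.08²·1121798/6375 = 205.249

t(2,3)=3.241 V=205.249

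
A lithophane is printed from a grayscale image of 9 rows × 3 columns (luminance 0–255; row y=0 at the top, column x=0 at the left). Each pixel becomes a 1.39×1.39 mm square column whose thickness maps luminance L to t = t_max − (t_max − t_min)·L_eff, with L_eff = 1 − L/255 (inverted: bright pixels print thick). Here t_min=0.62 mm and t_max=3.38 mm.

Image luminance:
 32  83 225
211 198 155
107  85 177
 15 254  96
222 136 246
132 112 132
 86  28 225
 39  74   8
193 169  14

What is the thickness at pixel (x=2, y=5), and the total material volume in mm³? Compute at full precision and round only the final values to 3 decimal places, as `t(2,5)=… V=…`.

t(2,5)=2.049 V=104.574

span = t_max - t_min = 3.38 - 0.62 = 2.760
L(2,5) = 132, L_eff = 1 - 132/255 = 0.482353 (inverted)
t(2,5) = 3.38 - 2.760·0.482353 = 2.049
Σt over all 9·3 pixels = 230029/4250 ≈ 54.1244706
V = pitch²·Σt = 1.39²·230029/4250 = 104.574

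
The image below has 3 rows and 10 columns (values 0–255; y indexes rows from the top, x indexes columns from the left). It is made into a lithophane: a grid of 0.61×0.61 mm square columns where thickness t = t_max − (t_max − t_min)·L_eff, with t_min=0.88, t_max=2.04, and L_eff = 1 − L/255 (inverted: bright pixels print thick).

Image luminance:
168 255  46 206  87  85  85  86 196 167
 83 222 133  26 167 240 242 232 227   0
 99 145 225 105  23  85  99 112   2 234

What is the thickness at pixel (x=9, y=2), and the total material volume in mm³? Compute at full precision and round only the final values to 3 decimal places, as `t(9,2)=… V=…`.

span = t_max - t_min = 2.04 - 0.88 = 1.160
L(9,2) = 234, L_eff = 1 - 234/255 = 0.082353 (inverted)
t(9,2) = 2.04 - 1.160·0.082353 = 1.944
Σt over all 3·10 pixels = 286678/6375 ≈ 44.9690980
V = pitch²·Σt = 0.61²·286678/6375 = 16.733

t(9,2)=1.944 V=16.733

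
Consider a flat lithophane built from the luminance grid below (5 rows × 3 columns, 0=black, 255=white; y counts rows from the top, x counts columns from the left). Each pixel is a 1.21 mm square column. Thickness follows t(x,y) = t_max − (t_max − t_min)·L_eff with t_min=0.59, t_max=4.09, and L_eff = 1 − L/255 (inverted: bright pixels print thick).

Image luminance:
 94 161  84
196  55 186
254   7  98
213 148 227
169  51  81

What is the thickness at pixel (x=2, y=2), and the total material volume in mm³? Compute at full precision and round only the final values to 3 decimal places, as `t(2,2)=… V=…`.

t(2,2)=1.935 V=53.631

span = t_max - t_min = 4.09 - 0.59 = 3.500
L(2,2) = 98, L_eff = 1 - 98/255 = 0.615686 (inverted)
t(2,2) = 4.09 - 3.500·0.615686 = 1.935
Σt over all 5·3 pixels = 37363/1020 ≈ 36.6303922
V = pitch²·Σt = 1.21²·37363/1020 = 53.631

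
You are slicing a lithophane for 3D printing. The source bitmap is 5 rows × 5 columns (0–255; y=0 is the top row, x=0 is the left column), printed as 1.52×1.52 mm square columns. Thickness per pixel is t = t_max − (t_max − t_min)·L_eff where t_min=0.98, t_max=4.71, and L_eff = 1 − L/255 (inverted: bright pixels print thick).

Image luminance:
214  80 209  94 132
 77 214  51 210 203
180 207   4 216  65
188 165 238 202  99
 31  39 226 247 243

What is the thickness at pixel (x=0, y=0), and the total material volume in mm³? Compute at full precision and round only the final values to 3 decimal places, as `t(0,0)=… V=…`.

t(0,0)=4.110 V=186.176

span = t_max - t_min = 4.71 - 0.98 = 3.730
L(0,0) = 214, L_eff = 1 - 214/255 = 0.160784 (inverted)
t(0,0) = 4.71 - 3.730·0.160784 = 4.110
Σt over all 5·5 pixels = 171236/2125 ≈ 80.5816471
V = pitch²·Σt = 1.52²·171236/2125 = 186.176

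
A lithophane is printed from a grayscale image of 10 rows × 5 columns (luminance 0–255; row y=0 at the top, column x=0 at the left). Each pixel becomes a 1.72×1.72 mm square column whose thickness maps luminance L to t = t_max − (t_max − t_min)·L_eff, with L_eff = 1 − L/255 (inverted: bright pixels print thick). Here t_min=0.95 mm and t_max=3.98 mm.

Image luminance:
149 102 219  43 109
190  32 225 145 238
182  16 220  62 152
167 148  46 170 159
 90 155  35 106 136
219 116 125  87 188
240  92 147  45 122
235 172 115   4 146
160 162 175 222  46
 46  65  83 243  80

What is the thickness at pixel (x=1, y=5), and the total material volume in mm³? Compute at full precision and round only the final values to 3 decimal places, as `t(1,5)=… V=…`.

span = t_max - t_min = 3.98 - 0.95 = 3.030
L(1,5) = 116, L_eff = 1 - 116/255 = 0.545098 (inverted)
t(1,5) = 3.98 - 3.030·0.545098 = 2.328
Σt over all 10·5 pixels = 1073481/8500 ≈ 126.2918824
V = pitch²·Σt = 1.72²·1073481/8500 = 373.622

t(1,5)=2.328 V=373.622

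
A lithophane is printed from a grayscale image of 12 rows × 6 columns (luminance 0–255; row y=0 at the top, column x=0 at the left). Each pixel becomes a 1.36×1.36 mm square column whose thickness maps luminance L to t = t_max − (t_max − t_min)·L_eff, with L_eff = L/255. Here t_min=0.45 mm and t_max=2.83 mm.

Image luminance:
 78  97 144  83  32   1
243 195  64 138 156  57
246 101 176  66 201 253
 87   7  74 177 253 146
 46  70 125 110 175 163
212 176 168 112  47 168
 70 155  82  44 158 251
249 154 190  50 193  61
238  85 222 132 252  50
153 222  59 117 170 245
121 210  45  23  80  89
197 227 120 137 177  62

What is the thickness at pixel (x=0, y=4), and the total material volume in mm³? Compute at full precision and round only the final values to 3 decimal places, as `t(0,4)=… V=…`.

t(0,4)=2.401 V=208.785

span = t_max - t_min = 2.83 - 0.45 = 2.380
L(0,4) = 46, L_eff = 46/255 = 0.180392
t(0,4) = 2.83 - 2.380·0.180392 = 2.401
Σt over all 12·6 pixels = 84661/750 ≈ 112.8813333
V = pitch²·Σt = 1.36²·84661/750 = 208.785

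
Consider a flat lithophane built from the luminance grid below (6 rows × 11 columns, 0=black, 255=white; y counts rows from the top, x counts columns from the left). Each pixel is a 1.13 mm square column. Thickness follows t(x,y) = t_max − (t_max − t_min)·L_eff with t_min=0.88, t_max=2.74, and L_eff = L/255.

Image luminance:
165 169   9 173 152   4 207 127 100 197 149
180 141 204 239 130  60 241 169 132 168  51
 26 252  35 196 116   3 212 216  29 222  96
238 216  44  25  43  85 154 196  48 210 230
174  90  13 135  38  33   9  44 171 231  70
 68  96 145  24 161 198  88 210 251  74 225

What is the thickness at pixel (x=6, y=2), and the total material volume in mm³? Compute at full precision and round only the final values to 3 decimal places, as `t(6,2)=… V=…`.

t(6,2)=1.194 V=150.750

span = t_max - t_min = 2.74 - 0.88 = 1.860
L(6,2) = 212, L_eff = 212/255 = 0.831373
t(6,2) = 2.74 - 1.860·0.831373 = 1.194
Σt over all 6·11 pixels = 501753/4250 ≈ 118.0595294
V = pitch²·Σt = 1.13²·501753/4250 = 150.750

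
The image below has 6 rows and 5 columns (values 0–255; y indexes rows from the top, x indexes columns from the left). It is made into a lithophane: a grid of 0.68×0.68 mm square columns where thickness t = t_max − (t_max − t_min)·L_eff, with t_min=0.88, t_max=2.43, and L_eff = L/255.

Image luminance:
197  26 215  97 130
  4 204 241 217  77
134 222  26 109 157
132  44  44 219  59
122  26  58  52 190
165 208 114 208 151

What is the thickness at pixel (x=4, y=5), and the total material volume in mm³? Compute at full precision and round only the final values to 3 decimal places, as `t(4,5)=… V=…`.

t(4,5)=1.512 V=22.894

span = t_max - t_min = 2.43 - 0.88 = 1.550
L(4,5) = 151, L_eff = 151/255 = 0.592157
t(4,5) = 2.43 - 1.550·0.592157 = 1.512
Σt over all 6·5 pixels = 126251/2550 ≈ 49.5101961
V = pitch²·Σt = 0.68²·126251/2550 = 22.894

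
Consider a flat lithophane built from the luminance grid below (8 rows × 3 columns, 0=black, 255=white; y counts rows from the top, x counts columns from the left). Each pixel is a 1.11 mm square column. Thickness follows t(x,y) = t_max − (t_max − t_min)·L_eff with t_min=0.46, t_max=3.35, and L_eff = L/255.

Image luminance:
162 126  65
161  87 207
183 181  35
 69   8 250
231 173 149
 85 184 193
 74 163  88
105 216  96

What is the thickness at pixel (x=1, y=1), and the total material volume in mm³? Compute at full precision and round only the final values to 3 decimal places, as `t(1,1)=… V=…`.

t(1,1)=2.364 V=53.106

span = t_max - t_min = 3.35 - 0.46 = 2.890
L(1,1) = 87, L_eff = 87/255 = 0.341176
t(1,1) = 3.35 - 2.890·0.341176 = 2.364
Σt over all 8·3 pixels = 43.102
V = pitch²·Σt = 1.11²·43.102 = 53.106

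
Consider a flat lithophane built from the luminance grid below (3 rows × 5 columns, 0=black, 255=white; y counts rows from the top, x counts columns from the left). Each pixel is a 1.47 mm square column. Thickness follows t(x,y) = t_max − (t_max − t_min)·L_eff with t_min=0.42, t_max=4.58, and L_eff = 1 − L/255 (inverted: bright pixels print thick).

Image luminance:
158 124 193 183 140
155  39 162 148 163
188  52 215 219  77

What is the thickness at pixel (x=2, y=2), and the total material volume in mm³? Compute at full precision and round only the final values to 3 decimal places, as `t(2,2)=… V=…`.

span = t_max - t_min = 4.58 - 0.42 = 4.160
L(2,2) = 215, L_eff = 1 - 215/255 = 0.156863 (inverted)
t(2,2) = 4.58 - 4.160·0.156863 = 3.927
Σt over all 3·5 pixels = 541253/12750 ≈ 42.4512157
V = pitch²·Σt = 1.47²·541253/12750 = 91.733

t(2,2)=3.927 V=91.733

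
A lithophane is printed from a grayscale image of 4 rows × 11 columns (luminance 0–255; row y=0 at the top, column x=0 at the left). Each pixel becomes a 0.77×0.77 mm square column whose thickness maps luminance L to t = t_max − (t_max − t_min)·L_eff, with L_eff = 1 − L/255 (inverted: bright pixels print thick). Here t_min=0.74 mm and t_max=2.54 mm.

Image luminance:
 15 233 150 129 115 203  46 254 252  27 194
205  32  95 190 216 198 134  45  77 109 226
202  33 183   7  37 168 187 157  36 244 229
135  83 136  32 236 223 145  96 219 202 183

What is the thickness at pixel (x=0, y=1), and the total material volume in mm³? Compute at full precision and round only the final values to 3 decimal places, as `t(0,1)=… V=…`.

span = t_max - t_min = 2.54 - 0.74 = 1.800
L(0,1) = 205, L_eff = 1 - 205/255 = 0.196078 (inverted)
t(0,1) = 2.54 - 1.800·0.196078 = 2.187
Σt over all 4·11 pixels = 32792/425 ≈ 77.1576471
V = pitch²·Σt = 0.77²·32792/425 = 45.747

t(0,1)=2.187 V=45.747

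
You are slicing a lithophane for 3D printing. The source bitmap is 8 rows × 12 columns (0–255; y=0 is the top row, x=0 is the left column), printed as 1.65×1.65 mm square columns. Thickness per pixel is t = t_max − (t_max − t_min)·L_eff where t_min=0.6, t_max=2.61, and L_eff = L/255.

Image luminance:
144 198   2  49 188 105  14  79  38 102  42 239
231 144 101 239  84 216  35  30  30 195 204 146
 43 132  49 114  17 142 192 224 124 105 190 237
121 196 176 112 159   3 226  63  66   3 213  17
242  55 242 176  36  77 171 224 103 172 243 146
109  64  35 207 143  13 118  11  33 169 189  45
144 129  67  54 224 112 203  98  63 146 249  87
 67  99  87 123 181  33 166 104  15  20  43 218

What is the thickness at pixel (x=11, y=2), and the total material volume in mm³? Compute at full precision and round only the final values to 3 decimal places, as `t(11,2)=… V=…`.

t(11,2)=0.742 V=434.633

span = t_max - t_min = 2.61 - 0.6 = 2.010
L(11,2) = 237, L_eff = 237/255 = 0.929412
t(11,2) = 2.61 - 2.010·0.929412 = 0.742
Σt over all 8·12 pixels = 678491/4250 ≈ 159.6449412
V = pitch²·Σt = 1.65²·678491/4250 = 434.633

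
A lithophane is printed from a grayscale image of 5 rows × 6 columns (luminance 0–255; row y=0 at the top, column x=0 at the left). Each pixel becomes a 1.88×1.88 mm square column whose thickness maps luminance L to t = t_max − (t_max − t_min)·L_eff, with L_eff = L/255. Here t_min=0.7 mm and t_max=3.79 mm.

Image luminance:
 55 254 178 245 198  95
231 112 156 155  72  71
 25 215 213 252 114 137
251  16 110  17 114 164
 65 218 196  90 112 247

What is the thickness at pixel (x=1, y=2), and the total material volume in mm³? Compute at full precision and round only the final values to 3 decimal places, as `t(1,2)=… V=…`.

span = t_max - t_min = 3.79 - 0.7 = 3.090
L(1,2) = 215, L_eff = 215/255 = 0.843137
t(1,2) = 3.79 - 3.090·0.843137 = 1.185
Σt over all 5·6 pixels = 128879/2125 ≈ 60.6489412
V = pitch²·Σt = 1.88²·128879/2125 = 214.358

t(1,2)=1.185 V=214.358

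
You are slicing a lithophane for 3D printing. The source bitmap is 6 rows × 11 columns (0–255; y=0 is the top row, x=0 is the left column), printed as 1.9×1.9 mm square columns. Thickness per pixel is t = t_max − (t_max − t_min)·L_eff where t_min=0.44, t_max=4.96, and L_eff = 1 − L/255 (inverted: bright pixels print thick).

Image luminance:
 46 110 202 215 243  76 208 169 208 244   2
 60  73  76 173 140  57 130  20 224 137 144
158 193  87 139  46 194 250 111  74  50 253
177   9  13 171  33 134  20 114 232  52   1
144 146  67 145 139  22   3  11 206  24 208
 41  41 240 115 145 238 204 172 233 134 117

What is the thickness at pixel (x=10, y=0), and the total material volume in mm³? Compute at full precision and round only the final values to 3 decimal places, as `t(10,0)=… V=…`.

t(10,0)=0.475 V=633.576

span = t_max - t_min = 4.96 - 0.44 = 4.520
L(10,0) = 2, L_eff = 1 - 2/255 = 0.992157 (inverted)
t(10,0) = 4.96 - 4.520·0.992157 = 0.475
Σt over all 6·11 pixels = 1118849/6375 ≈ 175.5057255
V = pitch²·Σt = 1.9²·1118849/6375 = 633.576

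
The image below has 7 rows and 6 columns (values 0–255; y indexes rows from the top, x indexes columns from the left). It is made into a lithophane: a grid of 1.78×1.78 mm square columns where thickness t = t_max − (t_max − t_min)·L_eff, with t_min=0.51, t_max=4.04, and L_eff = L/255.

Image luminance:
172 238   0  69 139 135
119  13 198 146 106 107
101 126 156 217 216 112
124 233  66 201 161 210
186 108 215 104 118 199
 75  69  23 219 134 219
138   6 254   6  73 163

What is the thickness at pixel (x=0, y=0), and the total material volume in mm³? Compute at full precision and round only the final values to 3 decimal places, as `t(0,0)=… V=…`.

t(0,0)=1.659 V=288.749

span = t_max - t_min = 4.04 - 0.51 = 3.530
L(0,0) = 172, L_eff = 172/255 = 0.674510
t(0,0) = 4.04 - 3.530·0.674510 = 1.659
Σt over all 7·6 pixels = 1161959/12750 ≈ 91.1340392
V = pitch²·Σt = 1.78²·1161959/12750 = 288.749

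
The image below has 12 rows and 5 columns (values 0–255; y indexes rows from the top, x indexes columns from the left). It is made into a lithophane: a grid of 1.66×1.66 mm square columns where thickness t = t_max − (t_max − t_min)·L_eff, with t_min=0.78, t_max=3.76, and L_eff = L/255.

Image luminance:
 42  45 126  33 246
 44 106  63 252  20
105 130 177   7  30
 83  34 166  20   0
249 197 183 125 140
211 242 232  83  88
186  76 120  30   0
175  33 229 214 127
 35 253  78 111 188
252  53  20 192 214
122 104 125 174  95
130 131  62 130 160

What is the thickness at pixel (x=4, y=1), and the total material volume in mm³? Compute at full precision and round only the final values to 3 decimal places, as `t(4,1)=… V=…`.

span = t_max - t_min = 3.76 - 0.78 = 2.980
L(4,1) = 20, L_eff = 20/255 = 0.078431
t(4,1) = 3.76 - 2.980·0.078431 = 3.526
Σt over all 12·5 pixels = 894499/6375 ≈ 140.3135686
V = pitch²·Σt = 1.66²·894499/6375 = 386.648

t(4,1)=3.526 V=386.648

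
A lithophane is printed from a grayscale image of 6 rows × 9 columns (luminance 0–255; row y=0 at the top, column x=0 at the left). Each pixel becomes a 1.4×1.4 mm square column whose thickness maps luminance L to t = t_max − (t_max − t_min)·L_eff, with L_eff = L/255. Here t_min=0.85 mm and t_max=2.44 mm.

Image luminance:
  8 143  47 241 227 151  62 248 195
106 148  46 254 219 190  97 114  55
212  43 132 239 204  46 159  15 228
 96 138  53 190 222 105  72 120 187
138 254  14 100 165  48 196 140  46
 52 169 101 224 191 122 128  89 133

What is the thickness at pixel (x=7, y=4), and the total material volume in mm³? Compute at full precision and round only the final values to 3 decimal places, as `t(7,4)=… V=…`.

t(7,4)=1.567 V=168.766

span = t_max - t_min = 2.44 - 0.85 = 1.590
L(7,4) = 140, L_eff = 140/255 = 0.549020
t(7,4) = 2.44 - 1.590·0.549020 = 1.567
Σt over all 6·9 pixels = 365947/4250 ≈ 86.1051765
V = pitch²·Σt = 1.4²·365947/4250 = 168.766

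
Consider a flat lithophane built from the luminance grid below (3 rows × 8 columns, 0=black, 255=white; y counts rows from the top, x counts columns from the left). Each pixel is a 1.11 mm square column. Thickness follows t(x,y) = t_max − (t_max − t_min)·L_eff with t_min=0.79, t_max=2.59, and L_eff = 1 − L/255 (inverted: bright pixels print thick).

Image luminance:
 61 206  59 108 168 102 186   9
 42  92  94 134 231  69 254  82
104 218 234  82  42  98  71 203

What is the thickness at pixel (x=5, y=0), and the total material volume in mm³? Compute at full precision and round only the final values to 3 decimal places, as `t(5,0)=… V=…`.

span = t_max - t_min = 2.59 - 0.79 = 1.800
L(5,0) = 102, L_eff = 1 - 102/255 = 0.600000 (inverted)
t(5,0) = 2.59 - 1.800·0.600000 = 1.510
Σt over all 3·8 pixels = 3381/85 ≈ 39.7764706
V = pitch²·Σt = 1.11²·3381/85 = 49.009

t(5,0)=1.510 V=49.009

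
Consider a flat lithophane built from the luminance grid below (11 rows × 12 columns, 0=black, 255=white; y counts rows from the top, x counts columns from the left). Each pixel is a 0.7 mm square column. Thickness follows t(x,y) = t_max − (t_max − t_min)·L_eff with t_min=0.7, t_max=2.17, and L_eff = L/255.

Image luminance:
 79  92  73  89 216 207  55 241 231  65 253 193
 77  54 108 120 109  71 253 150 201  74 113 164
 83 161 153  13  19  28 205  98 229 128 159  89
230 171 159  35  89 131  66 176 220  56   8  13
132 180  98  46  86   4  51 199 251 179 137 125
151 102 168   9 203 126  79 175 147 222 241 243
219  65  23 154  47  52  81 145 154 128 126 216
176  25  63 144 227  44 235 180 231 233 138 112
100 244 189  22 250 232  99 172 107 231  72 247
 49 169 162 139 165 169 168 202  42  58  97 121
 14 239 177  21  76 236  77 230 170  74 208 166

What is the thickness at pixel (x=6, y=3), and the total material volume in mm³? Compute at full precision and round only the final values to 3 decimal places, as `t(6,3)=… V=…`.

span = t_max - t_min = 2.17 - 0.7 = 1.470
L(6,3) = 66, L_eff = 66/255 = 0.258824
t(6,3) = 2.17 - 1.470·0.258824 = 1.790
Σt over all 11·12 pixels = 1563863/8500 ≈ 183.9838824
V = pitch²·Σt = 0.7²·1563863/8500 = 90.152

t(6,3)=1.790 V=90.152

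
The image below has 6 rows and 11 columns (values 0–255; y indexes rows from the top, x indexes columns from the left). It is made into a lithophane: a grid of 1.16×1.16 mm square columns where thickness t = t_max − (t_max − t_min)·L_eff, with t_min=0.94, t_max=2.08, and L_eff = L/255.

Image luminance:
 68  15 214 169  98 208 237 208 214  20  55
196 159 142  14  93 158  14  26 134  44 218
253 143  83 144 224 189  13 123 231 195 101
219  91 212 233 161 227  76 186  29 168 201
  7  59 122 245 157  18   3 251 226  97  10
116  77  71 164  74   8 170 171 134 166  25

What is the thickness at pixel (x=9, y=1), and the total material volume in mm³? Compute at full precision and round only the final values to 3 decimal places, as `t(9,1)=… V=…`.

span = t_max - t_min = 2.08 - 0.94 = 1.140
L(9,1) = 44, L_eff = 44/255 = 0.172549
t(9,1) = 2.08 - 1.140·0.172549 = 1.883
Σt over all 6·11 pixels = 420477/4250 ≈ 98.9357647
V = pitch²·Σt = 1.16²·420477/4250 = 133.128

t(9,1)=1.883 V=133.128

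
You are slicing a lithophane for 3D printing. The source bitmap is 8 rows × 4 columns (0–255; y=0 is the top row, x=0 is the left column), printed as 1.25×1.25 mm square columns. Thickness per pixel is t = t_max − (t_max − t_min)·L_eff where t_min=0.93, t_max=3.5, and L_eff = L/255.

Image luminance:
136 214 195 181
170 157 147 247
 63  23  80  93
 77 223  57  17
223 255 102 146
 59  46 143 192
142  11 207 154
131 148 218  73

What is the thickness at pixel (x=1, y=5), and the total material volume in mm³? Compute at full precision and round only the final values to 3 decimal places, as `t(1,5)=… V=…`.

t(1,5)=3.036 V=106.813

span = t_max - t_min = 3.5 - 0.93 = 2.570
L(1,5) = 46, L_eff = 46/255 = 0.180392
t(1,5) = 3.5 - 2.570·0.180392 = 3.036
Σt over all 8·4 pixels = 174319/2550 ≈ 68.3603922
V = pitch²·Σt = 1.25²·174319/2550 = 106.813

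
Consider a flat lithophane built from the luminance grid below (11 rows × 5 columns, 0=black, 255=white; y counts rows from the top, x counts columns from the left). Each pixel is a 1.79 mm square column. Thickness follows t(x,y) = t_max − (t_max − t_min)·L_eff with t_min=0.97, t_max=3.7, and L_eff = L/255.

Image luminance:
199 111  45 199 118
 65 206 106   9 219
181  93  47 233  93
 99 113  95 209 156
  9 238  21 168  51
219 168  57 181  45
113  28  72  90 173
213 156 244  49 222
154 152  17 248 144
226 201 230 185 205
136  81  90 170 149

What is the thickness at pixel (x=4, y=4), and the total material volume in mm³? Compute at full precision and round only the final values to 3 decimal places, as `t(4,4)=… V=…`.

t(4,4)=3.154 V=394.730

span = t_max - t_min = 3.7 - 0.97 = 2.730
L(4,4) = 51, L_eff = 51/255 = 0.200000
t(4,4) = 3.7 - 2.730·0.200000 = 3.154
Σt over all 11·5 pixels = 1047159/8500 ≈ 123.1951765
V = pitch²·Σt = 1.79²·1047159/8500 = 394.730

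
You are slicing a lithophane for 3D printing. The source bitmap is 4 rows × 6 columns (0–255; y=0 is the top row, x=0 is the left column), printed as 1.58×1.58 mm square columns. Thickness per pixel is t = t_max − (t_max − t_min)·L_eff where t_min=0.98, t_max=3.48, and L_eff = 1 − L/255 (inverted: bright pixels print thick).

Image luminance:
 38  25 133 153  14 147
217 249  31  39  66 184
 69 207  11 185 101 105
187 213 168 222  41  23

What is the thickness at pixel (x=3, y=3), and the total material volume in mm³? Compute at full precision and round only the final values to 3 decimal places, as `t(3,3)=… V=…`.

t(3,3)=3.156 V=127.929

span = t_max - t_min = 3.48 - 0.98 = 2.500
L(3,3) = 222, L_eff = 1 - 222/255 = 0.129412 (inverted)
t(3,3) = 3.48 - 2.500·0.129412 = 3.156
Σt over all 4·6 pixels = 65338/1275 ≈ 51.2454902
V = pitch²·Σt = 1.58²·65338/1275 = 127.929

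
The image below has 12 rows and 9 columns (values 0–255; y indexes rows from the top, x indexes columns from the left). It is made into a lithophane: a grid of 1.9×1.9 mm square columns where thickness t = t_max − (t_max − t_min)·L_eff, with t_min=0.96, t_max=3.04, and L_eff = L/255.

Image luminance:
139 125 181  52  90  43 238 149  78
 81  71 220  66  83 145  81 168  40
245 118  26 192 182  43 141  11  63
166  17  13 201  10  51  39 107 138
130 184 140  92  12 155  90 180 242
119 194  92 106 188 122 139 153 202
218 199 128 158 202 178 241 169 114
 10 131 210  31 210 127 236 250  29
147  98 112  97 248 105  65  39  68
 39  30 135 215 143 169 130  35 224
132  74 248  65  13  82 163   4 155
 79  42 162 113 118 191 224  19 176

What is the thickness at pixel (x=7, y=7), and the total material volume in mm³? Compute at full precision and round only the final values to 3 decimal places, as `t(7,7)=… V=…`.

t(7,7)=1.001 V=792.039

span = t_max - t_min = 3.04 - 0.96 = 2.080
L(7,7) = 250, L_eff = 250/255 = 0.980392
t(7,7) = 3.04 - 2.080·0.980392 = 1.001
Σt over all 12·9 pixels = 466228/2125 ≈ 219.4014118
V = pitch²·Σt = 1.9²·466228/2125 = 792.039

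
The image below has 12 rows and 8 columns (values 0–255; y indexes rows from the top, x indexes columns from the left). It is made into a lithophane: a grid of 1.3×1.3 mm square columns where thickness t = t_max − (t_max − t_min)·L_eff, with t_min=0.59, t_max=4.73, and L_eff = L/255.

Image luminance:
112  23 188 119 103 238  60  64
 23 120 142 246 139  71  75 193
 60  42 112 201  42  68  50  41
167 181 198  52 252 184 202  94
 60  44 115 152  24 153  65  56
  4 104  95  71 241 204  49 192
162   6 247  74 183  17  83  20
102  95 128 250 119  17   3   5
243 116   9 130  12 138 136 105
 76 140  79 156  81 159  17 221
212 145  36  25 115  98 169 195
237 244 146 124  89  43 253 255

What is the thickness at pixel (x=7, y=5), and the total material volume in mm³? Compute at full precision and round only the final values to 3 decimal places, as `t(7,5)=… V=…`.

span = t_max - t_min = 4.73 - 0.59 = 4.140
L(7,5) = 192, L_eff = 192/255 = 0.752941
t(7,5) = 4.73 - 4.140·0.752941 = 1.613
Σt over all 12·8 pixels = 578313/2125 ≈ 272.1472941
V = pitch²·Σt = 1.3²·578313/2125 = 459.929

t(7,5)=1.613 V=459.929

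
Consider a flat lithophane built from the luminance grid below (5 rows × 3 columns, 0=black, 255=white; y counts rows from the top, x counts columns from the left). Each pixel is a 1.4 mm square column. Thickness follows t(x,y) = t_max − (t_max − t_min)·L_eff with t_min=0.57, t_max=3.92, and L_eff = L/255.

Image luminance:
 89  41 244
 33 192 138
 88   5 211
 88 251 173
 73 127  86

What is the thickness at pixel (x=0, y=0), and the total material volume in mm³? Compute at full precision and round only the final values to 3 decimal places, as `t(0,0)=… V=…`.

t(0,0)=2.751 V=67.896

span = t_max - t_min = 3.92 - 0.57 = 3.350
L(0,0) = 89, L_eff = 89/255 = 0.349020
t(0,0) = 3.92 - 3.350·0.349020 = 2.751
Σt over all 5·3 pixels = 58889/1700 ≈ 34.6405882
V = pitch²·Σt = 1.4²·58889/1700 = 67.896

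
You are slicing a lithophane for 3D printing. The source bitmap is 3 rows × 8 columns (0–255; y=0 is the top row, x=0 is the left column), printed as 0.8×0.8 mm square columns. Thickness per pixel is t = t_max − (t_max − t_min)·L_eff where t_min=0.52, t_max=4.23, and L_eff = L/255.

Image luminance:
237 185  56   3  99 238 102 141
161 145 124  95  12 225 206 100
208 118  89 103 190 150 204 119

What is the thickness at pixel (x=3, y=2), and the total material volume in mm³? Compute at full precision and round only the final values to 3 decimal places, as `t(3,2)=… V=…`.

t(3,2)=2.731 V=34.152

span = t_max - t_min = 4.23 - 0.52 = 3.710
L(3,2) = 103, L_eff = 103/255 = 0.403922
t(3,2) = 4.23 - 3.710·0.403922 = 2.731
Σt over all 3·8 pixels = 5443/102 ≈ 53.3627451
V = pitch²·Σt = 0.8²·5443/102 = 34.152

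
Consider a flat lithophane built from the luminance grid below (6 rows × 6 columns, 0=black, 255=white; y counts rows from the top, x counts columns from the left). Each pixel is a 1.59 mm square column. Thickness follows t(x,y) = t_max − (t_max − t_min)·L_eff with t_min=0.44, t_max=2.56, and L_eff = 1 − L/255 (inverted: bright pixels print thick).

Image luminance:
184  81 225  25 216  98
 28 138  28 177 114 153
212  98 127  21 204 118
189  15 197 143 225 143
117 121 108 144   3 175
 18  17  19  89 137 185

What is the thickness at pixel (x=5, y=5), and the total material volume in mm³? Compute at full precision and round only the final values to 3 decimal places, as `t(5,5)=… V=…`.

t(5,5)=1.978 V=130.254

span = t_max - t_min = 2.56 - 0.44 = 2.120
L(5,5) = 185, L_eff = 1 - 185/255 = 0.274510 (inverted)
t(5,5) = 2.56 - 2.120·0.274510 = 1.978
Σt over all 6·6 pixels = 328456/6375 ≈ 51.5225098
V = pitch²·Σt = 1.59²·328456/6375 = 130.254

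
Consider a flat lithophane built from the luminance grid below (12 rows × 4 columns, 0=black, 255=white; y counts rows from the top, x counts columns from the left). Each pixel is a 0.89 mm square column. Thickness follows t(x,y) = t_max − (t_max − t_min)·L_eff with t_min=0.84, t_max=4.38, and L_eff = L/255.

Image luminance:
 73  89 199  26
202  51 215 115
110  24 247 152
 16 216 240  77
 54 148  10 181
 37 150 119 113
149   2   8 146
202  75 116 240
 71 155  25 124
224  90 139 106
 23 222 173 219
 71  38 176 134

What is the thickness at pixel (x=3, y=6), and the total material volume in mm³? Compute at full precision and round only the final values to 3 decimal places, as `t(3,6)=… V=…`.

t(3,6)=2.353 V=102.841

span = t_max - t_min = 4.38 - 0.84 = 3.540
L(3,6) = 146, L_eff = 146/255 = 0.572549
t(3,6) = 4.38 - 3.540·0.572549 = 2.353
Σt over all 12·4 pixels = 275896/2125 ≈ 129.8334118
V = pitch²·Σt = 0.89²·275896/2125 = 102.841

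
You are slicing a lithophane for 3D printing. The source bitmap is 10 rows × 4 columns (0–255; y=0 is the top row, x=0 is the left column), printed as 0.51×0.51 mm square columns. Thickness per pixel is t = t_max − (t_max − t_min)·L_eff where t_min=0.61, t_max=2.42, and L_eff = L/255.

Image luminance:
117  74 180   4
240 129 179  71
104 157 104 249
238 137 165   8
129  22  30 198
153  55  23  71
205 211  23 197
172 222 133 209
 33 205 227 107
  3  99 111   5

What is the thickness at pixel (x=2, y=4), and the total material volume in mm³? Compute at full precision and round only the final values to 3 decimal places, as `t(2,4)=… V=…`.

span = t_max - t_min = 2.42 - 0.61 = 1.810
L(2,4) = 30, L_eff = 30/255 = 0.117647
t(2,4) = 2.42 - 1.810·0.117647 = 2.207
Σt over all 10·4 pixels = 1563581/25500 ≈ 61.3169020
V = pitch²·Σt = 0.51²·1563581/25500 = 15.949

t(2,4)=2.207 V=15.949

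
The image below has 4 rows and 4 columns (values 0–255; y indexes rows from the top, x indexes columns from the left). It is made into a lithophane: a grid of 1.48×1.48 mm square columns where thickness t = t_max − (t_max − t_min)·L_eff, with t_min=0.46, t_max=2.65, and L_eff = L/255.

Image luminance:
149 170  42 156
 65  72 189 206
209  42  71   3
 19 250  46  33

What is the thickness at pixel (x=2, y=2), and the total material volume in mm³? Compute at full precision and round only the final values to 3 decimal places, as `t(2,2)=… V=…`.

t(2,2)=2.040 V=60.479

span = t_max - t_min = 2.65 - 0.46 = 2.190
L(2,2) = 71, L_eff = 71/255 = 0.278431
t(2,2) = 2.65 - 2.190·0.278431 = 2.040
Σt over all 4·4 pixels = 117347/4250 ≈ 27.6110588
V = pitch²·Σt = 1.48²·117347/4250 = 60.479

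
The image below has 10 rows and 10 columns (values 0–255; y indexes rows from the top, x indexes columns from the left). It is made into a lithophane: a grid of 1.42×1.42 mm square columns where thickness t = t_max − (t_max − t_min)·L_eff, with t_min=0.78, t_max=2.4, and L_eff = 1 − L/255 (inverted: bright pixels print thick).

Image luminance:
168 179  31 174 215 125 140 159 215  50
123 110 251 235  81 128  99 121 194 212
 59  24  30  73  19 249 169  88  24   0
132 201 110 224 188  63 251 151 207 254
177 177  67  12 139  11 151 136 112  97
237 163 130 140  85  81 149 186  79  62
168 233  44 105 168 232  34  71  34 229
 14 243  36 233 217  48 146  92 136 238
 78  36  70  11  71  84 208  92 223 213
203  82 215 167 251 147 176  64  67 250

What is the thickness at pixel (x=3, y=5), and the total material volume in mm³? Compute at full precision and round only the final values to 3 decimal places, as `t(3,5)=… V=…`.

span = t_max - t_min = 2.4 - 0.78 = 1.620
L(3,5) = 140, L_eff = 1 - 140/255 = 0.450980 (inverted)
t(3,5) = 2.4 - 1.620·0.450980 = 1.669
Σt over all 10·10 pixels = 345921/2125 ≈ 162.7863529
V = pitch²·Σt = 1.42²·345921/2125 = 328.242

t(3,5)=1.669 V=328.242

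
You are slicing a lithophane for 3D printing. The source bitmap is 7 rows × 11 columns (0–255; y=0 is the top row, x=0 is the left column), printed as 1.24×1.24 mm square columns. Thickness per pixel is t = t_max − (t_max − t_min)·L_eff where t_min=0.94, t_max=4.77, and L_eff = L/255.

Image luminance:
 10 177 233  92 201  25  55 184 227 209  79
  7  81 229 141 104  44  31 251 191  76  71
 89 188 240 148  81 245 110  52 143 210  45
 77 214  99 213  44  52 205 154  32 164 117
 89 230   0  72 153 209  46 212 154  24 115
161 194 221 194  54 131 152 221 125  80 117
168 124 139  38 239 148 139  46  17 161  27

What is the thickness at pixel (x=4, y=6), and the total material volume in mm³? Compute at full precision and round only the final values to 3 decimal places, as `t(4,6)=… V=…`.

span = t_max - t_min = 4.77 - 0.94 = 3.830
L(4,6) = 239, L_eff = 239/255 = 0.937255
t(4,6) = 4.77 - 3.830·0.937255 = 1.180
Σt over all 7·11 pixels = 74629/340 ≈ 219.4970588
V = pitch²·Σt = 1.24²·74629/340 = 337.499

t(4,6)=1.180 V=337.499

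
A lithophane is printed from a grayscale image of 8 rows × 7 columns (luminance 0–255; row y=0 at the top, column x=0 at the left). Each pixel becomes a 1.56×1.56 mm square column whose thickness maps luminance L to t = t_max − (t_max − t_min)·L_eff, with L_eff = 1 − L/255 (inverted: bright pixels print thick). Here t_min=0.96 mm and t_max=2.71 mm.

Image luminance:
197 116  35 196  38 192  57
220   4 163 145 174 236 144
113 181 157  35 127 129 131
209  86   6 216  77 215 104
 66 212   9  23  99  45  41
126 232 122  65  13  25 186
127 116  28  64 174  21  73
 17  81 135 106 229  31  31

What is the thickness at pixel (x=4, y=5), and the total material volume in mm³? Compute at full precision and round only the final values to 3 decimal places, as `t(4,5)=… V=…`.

t(4,5)=1.049 V=234.378

span = t_max - t_min = 2.71 - 0.96 = 1.750
L(4,5) = 13, L_eff = 1 - 13/255 = 0.949020 (inverted)
t(4,5) = 2.71 - 1.750·0.949020 = 1.049
Σt over all 8·7 pixels = 122794/1275 ≈ 96.3090196
V = pitch²·Σt = 1.56²·122794/1275 = 234.378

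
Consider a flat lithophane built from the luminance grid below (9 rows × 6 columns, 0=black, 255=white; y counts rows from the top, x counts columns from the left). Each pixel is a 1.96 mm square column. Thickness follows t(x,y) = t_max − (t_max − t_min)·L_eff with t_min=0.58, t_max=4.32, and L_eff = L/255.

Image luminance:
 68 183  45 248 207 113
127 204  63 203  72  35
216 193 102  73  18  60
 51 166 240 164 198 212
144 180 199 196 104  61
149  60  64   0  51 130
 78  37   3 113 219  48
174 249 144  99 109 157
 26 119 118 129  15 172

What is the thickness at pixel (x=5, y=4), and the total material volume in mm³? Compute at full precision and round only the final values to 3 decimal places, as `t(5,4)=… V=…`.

t(5,4)=3.425 V=523.851

span = t_max - t_min = 4.32 - 0.58 = 3.740
L(5,4) = 61, L_eff = 61/255 = 0.239216
t(5,4) = 4.32 - 3.740·0.239216 = 3.425
Σt over all 9·6 pixels = 51136/375 ≈ 136.3626667
V = pitch²·Σt = 1.96²·51136/375 = 523.851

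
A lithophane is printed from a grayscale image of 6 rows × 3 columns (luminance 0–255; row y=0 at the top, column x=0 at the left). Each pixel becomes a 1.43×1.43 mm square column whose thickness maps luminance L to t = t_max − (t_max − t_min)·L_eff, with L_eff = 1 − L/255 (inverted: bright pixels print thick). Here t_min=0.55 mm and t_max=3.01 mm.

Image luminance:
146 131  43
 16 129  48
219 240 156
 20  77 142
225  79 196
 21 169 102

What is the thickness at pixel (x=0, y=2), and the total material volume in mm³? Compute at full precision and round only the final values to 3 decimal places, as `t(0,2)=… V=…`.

t(0,2)=2.663 V=62.836

span = t_max - t_min = 3.01 - 0.55 = 2.460
L(0,2) = 219, L_eff = 1 - 219/255 = 0.141176 (inverted)
t(0,2) = 3.01 - 2.460·0.141176 = 2.663
Σt over all 6·3 pixels = 30.728
V = pitch²·Σt = 1.43²·30.728 = 62.836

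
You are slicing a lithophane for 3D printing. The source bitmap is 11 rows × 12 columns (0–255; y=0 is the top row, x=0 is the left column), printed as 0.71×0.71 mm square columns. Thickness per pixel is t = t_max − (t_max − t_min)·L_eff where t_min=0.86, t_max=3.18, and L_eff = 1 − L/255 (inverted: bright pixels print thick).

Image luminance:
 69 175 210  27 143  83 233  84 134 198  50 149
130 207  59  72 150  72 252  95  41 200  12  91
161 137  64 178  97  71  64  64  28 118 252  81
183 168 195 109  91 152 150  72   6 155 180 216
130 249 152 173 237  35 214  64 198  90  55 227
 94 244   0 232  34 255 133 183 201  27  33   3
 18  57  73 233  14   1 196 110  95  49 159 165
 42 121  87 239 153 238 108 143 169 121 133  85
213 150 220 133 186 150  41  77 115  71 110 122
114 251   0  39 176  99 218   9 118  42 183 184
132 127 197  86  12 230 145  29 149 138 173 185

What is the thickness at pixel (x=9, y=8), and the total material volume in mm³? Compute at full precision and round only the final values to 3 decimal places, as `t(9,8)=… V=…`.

span = t_max - t_min = 3.18 - 0.86 = 2.320
L(9,8) = 71, L_eff = 1 - 71/255 = 0.721569 (inverted)
t(9,8) = 3.18 - 2.320·0.721569 = 1.506
Σt over all 11·12 pixels = 1687882/6375 ≈ 264.7658039
V = pitch²·Σt = 0.71²·1687882/6375 = 133.468

t(9,8)=1.506 V=133.468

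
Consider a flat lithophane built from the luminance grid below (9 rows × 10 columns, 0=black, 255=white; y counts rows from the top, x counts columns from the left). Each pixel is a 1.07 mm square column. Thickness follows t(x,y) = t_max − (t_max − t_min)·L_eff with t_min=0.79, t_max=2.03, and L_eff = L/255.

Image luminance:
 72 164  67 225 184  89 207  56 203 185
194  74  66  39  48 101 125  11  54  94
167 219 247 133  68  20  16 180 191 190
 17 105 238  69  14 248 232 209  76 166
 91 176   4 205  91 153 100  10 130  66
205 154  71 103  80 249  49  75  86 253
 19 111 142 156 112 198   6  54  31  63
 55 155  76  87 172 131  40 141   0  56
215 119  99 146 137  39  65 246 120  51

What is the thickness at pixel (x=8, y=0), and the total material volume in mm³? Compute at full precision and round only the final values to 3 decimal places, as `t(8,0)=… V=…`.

span = t_max - t_min = 2.03 - 0.79 = 1.240
L(8,0) = 203, L_eff = 203/255 = 0.796078
t(8,0) = 2.03 - 1.240·0.796078 = 1.043
Σt over all 9·10 pixels = 1681153/12750 ≈ 131.8551373
V = pitch²·Σt = 1.07²·1681153/12750 = 150.961

t(8,0)=1.043 V=150.961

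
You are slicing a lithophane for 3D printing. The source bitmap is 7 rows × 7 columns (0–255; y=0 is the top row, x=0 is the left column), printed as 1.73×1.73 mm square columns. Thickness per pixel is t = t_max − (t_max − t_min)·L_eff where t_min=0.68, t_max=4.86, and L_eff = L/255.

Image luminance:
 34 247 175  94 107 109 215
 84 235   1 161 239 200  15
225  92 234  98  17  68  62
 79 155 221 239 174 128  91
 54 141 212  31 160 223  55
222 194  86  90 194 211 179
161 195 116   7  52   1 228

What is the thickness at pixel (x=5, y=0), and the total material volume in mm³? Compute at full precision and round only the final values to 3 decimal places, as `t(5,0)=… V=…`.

t(5,0)=3.073 V=388.393

span = t_max - t_min = 4.86 - 0.68 = 4.180
L(5,0) = 109, L_eff = 109/255 = 0.427451
t(5,0) = 4.86 - 4.180·0.427451 = 3.073
Σt over all 7·7 pixels = 827293/6375 ≈ 129.7714510
V = pitch²·Σt = 1.73²·827293/6375 = 388.393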